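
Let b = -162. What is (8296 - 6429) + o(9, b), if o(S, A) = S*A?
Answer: 409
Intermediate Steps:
o(S, A) = A*S
(8296 - 6429) + o(9, b) = (8296 - 6429) - 162*9 = 1867 - 1458 = 409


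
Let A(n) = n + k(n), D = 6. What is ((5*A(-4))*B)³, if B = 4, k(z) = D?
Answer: 64000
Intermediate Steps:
k(z) = 6
A(n) = 6 + n (A(n) = n + 6 = 6 + n)
((5*A(-4))*B)³ = ((5*(6 - 4))*4)³ = ((5*2)*4)³ = (10*4)³ = 40³ = 64000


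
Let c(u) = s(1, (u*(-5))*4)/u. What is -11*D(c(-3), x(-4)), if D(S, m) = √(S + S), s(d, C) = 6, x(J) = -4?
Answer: -22*I ≈ -22.0*I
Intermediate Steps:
c(u) = 6/u
D(S, m) = √2*√S (D(S, m) = √(2*S) = √2*√S)
-11*D(c(-3), x(-4)) = -11*√2*√(6/(-3)) = -11*√2*√(6*(-⅓)) = -11*√2*√(-2) = -11*√2*I*√2 = -22*I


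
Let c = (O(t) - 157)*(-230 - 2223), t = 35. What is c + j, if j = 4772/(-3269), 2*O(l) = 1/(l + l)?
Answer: 25177969989/65380 ≈ 3.8510e+5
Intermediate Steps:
O(l) = 1/(4*l) (O(l) = 1/(2*(l + l)) = 1/(2*((2*l))) = (1/(2*l))/2 = 1/(4*l))
j = -4772/3269 (j = 4772*(-1/3269) = -4772/3269 ≈ -1.4598)
c = 53914487/140 (c = ((¼)/35 - 157)*(-230 - 2223) = ((¼)*(1/35) - 157)*(-2453) = (1/140 - 157)*(-2453) = -21979/140*(-2453) = 53914487/140 ≈ 3.8510e+5)
c + j = 53914487/140 - 4772/3269 = 25177969989/65380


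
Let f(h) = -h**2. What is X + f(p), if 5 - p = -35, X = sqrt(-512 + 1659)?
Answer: -1600 + sqrt(1147) ≈ -1566.1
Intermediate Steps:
X = sqrt(1147) ≈ 33.867
p = 40 (p = 5 - 1*(-35) = 5 + 35 = 40)
X + f(p) = sqrt(1147) - 1*40**2 = sqrt(1147) - 1*1600 = sqrt(1147) - 1600 = -1600 + sqrt(1147)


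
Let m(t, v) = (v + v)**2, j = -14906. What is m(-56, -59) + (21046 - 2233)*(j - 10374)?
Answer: -475578716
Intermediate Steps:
m(t, v) = 4*v**2 (m(t, v) = (2*v)**2 = 4*v**2)
m(-56, -59) + (21046 - 2233)*(j - 10374) = 4*(-59)**2 + (21046 - 2233)*(-14906 - 10374) = 4*3481 + 18813*(-25280) = 13924 - 475592640 = -475578716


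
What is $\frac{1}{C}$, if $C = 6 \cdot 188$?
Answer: $\frac{1}{1128} \approx 0.00088653$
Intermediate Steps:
$C = 1128$
$\frac{1}{C} = \frac{1}{1128}$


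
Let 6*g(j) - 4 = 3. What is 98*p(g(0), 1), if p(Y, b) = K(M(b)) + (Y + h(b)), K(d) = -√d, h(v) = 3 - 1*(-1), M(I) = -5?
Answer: 1519/3 - 98*I*√5 ≈ 506.33 - 219.13*I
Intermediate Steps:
h(v) = 4 (h(v) = 3 + 1 = 4)
g(j) = 7/6 (g(j) = ⅔ + (⅙)*3 = ⅔ + ½ = 7/6)
p(Y, b) = 4 + Y - I*√5 (p(Y, b) = -√(-5) + (Y + 4) = -I*√5 + (4 + Y) = 4 + Y - I*√5)
98*p(g(0), 1) = 98*(4 + 7/6 - I*√5) = 98*(31/6 - I*√5) = 1519/3 - 98*I*√5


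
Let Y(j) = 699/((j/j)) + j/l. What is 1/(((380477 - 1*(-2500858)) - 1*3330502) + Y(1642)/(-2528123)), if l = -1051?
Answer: -2657057273/1193462444874598 ≈ -2.2263e-6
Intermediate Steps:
Y(j) = 699 - j/1051 (Y(j) = 699/((j/j)) + j/(-1051) = 699/1 + j*(-1/1051) = 699*1 - j/1051 = 699 - j/1051)
1/(((380477 - 1*(-2500858)) - 1*3330502) + Y(1642)/(-2528123)) = 1/(((380477 - 1*(-2500858)) - 1*3330502) + (699 - 1/1051*1642)/(-2528123)) = 1/(((380477 + 2500858) - 3330502) + (699 - 1642/1051)*(-1/2528123)) = 1/((2881335 - 3330502) + (733007/1051)*(-1/2528123)) = 1/(-449167 - 733007/2657057273) = 1/(-1193462444874598/2657057273) = -2657057273/1193462444874598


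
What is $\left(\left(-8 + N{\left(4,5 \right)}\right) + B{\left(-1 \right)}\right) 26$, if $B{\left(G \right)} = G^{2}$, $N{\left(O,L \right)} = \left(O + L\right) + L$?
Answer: $182$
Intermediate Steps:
$N{\left(O,L \right)} = O + 2 L$ ($N{\left(O,L \right)} = \left(L + O\right) + L = O + 2 L$)
$\left(\left(-8 + N{\left(4,5 \right)}\right) + B{\left(-1 \right)}\right) 26 = \left(\left(-8 + \left(4 + 2 \cdot 5\right)\right) + \left(-1\right)^{2}\right) 26 = \left(\left(-8 + \left(4 + 10\right)\right) + 1\right) 26 = \left(\left(-8 + 14\right) + 1\right) 26 = \left(6 + 1\right) 26 = 7 \cdot 26 = 182$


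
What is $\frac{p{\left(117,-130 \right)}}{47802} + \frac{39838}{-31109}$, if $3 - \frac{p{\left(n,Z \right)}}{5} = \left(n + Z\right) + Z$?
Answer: $- \frac{940813253}{743536209} \approx -1.2653$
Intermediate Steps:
$p{\left(n,Z \right)} = 15 - 10 Z - 5 n$ ($p{\left(n,Z \right)} = 15 - 5 \left(\left(n + Z\right) + Z\right) = 15 - 5 \left(\left(Z + n\right) + Z\right) = 15 - 5 \left(n + 2 Z\right) = 15 - \left(5 n + 10 Z\right) = 15 - 10 Z - 5 n$)
$\frac{p{\left(117,-130 \right)}}{47802} + \frac{39838}{-31109} = \frac{15 - -1300 - 585}{47802} + \frac{39838}{-31109} = \left(15 + 1300 - 585\right) \frac{1}{47802} + 39838 \left(- \frac{1}{31109}\right) = 730 \cdot \frac{1}{47802} - \frac{39838}{31109} = \frac{365}{23901} - \frac{39838}{31109} = - \frac{940813253}{743536209}$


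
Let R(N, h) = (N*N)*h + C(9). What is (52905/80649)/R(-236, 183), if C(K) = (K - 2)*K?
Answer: 17635/274003122573 ≈ 6.4361e-8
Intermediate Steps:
C(K) = K*(-2 + K) (C(K) = (-2 + K)*K = K*(-2 + K))
R(N, h) = 63 + h*N² (R(N, h) = (N*N)*h + 9*(-2 + 9) = N²*h + 9*7 = h*N² + 63 = 63 + h*N²)
(52905/80649)/R(-236, 183) = (52905/80649)/(63 + 183*(-236)²) = (52905*(1/80649))/(63 + 183*55696) = 17635/(26883*(63 + 10192368)) = (17635/26883)/10192431 = (17635/26883)*(1/10192431) = 17635/274003122573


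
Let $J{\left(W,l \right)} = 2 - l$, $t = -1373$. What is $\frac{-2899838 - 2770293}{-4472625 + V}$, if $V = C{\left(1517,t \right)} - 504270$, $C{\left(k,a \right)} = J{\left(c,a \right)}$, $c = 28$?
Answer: $\frac{5670131}{4975520} \approx 1.1396$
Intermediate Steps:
$C{\left(k,a \right)} = 2 - a$
$V = -502895$ ($V = \left(2 - -1373\right) - 504270 = \left(2 + 1373\right) - 504270 = 1375 - 504270 = -502895$)
$\frac{-2899838 - 2770293}{-4472625 + V} = \frac{-2899838 - 2770293}{-4472625 - 502895} = - \frac{5670131}{-4975520} = \left(-5670131\right) \left(- \frac{1}{4975520}\right) = \frac{5670131}{4975520}$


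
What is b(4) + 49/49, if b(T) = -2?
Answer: -1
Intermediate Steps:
b(4) + 49/49 = -2 + 49/49 = -2 + 49*(1/49) = -2 + 1 = -1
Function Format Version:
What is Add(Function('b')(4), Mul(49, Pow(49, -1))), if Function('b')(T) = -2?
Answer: -1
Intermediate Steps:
Add(Function('b')(4), Mul(49, Pow(49, -1))) = Add(-2, Mul(49, Pow(49, -1))) = Add(-2, Mul(49, Rational(1, 49))) = Add(-2, 1) = -1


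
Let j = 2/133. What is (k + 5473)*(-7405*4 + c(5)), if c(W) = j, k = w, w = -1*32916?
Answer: 108110545894/133 ≈ 8.1286e+8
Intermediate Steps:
w = -32916
k = -32916
j = 2/133 (j = 2*(1/133) = 2/133 ≈ 0.015038)
c(W) = 2/133
(k + 5473)*(-7405*4 + c(5)) = (-32916 + 5473)*(-7405*4 + 2/133) = -27443*(-29620 + 2/133) = -27443*(-3939458/133) = 108110545894/133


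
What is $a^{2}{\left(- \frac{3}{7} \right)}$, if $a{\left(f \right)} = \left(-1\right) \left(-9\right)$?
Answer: $81$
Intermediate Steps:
$a{\left(f \right)} = 9$
$a^{2}{\left(- \frac{3}{7} \right)} = 9^{2} = 81$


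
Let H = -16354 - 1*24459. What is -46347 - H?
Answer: -5534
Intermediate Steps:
H = -40813 (H = -16354 - 24459 = -40813)
-46347 - H = -46347 - 1*(-40813) = -46347 + 40813 = -5534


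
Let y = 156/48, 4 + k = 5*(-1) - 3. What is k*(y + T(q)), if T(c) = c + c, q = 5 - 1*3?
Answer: -87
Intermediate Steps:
q = 2 (q = 5 - 3 = 2)
T(c) = 2*c
k = -12 (k = -4 + (5*(-1) - 3) = -4 + (-5 - 3) = -4 - 8 = -12)
y = 13/4 (y = 156*(1/48) = 13/4 ≈ 3.2500)
k*(y + T(q)) = -12*(13/4 + 2*2) = -12*(13/4 + 4) = -12*29/4 = -87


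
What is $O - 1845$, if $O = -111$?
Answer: $-1956$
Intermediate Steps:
$O - 1845 = -111 - 1845 = -1956$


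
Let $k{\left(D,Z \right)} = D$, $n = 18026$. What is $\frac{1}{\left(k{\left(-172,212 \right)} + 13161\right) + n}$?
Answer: $\frac{1}{31015} \approx 3.2242 \cdot 10^{-5}$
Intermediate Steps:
$\frac{1}{\left(k{\left(-172,212 \right)} + 13161\right) + n} = \frac{1}{\left(-172 + 13161\right) + 18026} = \frac{1}{12989 + 18026} = \frac{1}{31015}$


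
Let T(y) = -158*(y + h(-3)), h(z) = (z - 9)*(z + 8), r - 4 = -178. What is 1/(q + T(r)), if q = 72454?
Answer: 1/109426 ≈ 9.1386e-6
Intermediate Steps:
r = -174 (r = 4 - 178 = -174)
h(z) = (-9 + z)*(8 + z)
T(y) = 9480 - 158*y (T(y) = -158*(y + (-72 + (-3)² - 1*(-3))) = -158*(y + (-72 + 9 + 3)) = -158*(y - 60) = -158*(-60 + y) = 9480 - 158*y)
1/(q + T(r)) = 1/(72454 + (9480 - 158*(-174))) = 1/(72454 + (9480 + 27492)) = 1/(72454 + 36972) = 1/109426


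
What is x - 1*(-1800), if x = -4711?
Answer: -2911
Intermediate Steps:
x - 1*(-1800) = -4711 - 1*(-1800) = -4711 + 1800 = -2911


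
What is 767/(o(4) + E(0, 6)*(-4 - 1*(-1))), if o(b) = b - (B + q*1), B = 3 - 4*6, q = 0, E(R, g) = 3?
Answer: 767/16 ≈ 47.938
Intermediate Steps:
B = -21 (B = 3 - 24 = -21)
o(b) = 21 + b (o(b) = b - (-21 + 0*1) = b - (-21 + 0) = b - 1*(-21) = b + 21 = 21 + b)
767/(o(4) + E(0, 6)*(-4 - 1*(-1))) = 767/((21 + 4) + 3*(-4 - 1*(-1))) = 767/(25 + 3*(-4 + 1)) = 767/(25 + 3*(-3)) = 767/(25 - 9) = 767/16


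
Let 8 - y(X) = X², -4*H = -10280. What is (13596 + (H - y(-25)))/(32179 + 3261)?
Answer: 16783/35440 ≈ 0.47356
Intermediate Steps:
H = 2570 (H = -¼*(-10280) = 2570)
y(X) = 8 - X²
(13596 + (H - y(-25)))/(32179 + 3261) = (13596 + (2570 - (8 - 1*(-25)²)))/(32179 + 3261) = (13596 + (2570 - (8 - 1*625)))/35440 = (13596 + (2570 - (8 - 625)))*(1/35440) = (13596 + (2570 - 1*(-617)))*(1/35440) = (13596 + (2570 + 617))*(1/35440) = (13596 + 3187)*(1/35440) = 16783*(1/35440) = 16783/35440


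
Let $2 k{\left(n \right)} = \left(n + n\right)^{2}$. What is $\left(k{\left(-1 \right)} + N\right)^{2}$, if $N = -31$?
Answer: $841$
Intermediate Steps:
$k{\left(n \right)} = 2 n^{2}$ ($k{\left(n \right)} = \frac{\left(n + n\right)^{2}}{2} = \frac{\left(2 n\right)^{2}}{2} = \frac{4 n^{2}}{2} = 2 n^{2}$)
$\left(k{\left(-1 \right)} + N\right)^{2} = \left(2 \left(-1\right)^{2} - 31\right)^{2} = \left(2 \cdot 1 - 31\right)^{2} = \left(2 - 31\right)^{2} = \left(-29\right)^{2} = 841$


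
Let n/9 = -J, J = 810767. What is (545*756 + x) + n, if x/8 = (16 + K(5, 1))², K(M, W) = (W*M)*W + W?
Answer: -6881011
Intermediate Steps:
K(M, W) = W + M*W² (K(M, W) = (M*W)*W + W = M*W² + W = W + M*W²)
x = 3872 (x = 8*(16 + 1*(1 + 5*1))² = 8*(16 + 1*(1 + 5))² = 8*(16 + 1*6)² = 8*(16 + 6)² = 8*22² = 8*484 = 3872)
n = -7296903 (n = 9*(-1*810767) = 9*(-810767) = -7296903)
(545*756 + x) + n = (545*756 + 3872) - 7296903 = (412020 + 3872) - 7296903 = 415892 - 7296903 = -6881011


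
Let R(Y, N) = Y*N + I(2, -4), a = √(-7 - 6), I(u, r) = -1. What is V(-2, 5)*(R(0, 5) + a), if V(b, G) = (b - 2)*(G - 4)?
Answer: 4 - 4*I*√13 ≈ 4.0 - 14.422*I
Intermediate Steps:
V(b, G) = (-4 + G)*(-2 + b) (V(b, G) = (-2 + b)*(-4 + G) = (-4 + G)*(-2 + b))
a = I*√13 (a = √(-13) = I*√13 ≈ 3.6056*I)
R(Y, N) = -1 + N*Y (R(Y, N) = Y*N - 1 = N*Y - 1 = -1 + N*Y)
V(-2, 5)*(R(0, 5) + a) = (8 - 4*(-2) - 2*5 + 5*(-2))*((-1 + 5*0) + I*√13) = (8 + 8 - 10 - 10)*((-1 + 0) + I*√13) = -4*(-1 + I*√13) = 4 - 4*I*√13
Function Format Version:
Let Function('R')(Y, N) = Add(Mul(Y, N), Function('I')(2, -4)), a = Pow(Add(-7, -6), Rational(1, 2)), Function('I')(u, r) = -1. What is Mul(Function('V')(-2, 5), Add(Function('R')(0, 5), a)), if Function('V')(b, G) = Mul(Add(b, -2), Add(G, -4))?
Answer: Add(4, Mul(-4, I, Pow(13, Rational(1, 2)))) ≈ Add(4.0000, Mul(-14.422, I))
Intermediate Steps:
Function('V')(b, G) = Mul(Add(-4, G), Add(-2, b)) (Function('V')(b, G) = Mul(Add(-2, b), Add(-4, G)) = Mul(Add(-4, G), Add(-2, b)))
a = Mul(I, Pow(13, Rational(1, 2))) (a = Pow(-13, Rational(1, 2)) = Mul(I, Pow(13, Rational(1, 2))) ≈ Mul(3.6056, I))
Function('R')(Y, N) = Add(-1, Mul(N, Y)) (Function('R')(Y, N) = Add(Mul(Y, N), -1) = Add(Mul(N, Y), -1) = Add(-1, Mul(N, Y)))
Mul(Function('V')(-2, 5), Add(Function('R')(0, 5), a)) = Mul(Add(8, Mul(-4, -2), Mul(-2, 5), Mul(5, -2)), Add(Add(-1, Mul(5, 0)), Mul(I, Pow(13, Rational(1, 2))))) = Mul(Add(8, 8, -10, -10), Add(Add(-1, 0), Mul(I, Pow(13, Rational(1, 2))))) = Mul(-4, Add(-1, Mul(I, Pow(13, Rational(1, 2))))) = Add(4, Mul(-4, I, Pow(13, Rational(1, 2))))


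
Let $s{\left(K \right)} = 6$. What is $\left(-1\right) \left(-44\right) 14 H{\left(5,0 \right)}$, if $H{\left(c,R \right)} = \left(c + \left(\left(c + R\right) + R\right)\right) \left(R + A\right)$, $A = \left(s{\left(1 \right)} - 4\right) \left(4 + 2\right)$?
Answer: $73920$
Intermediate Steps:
$A = 12$ ($A = \left(6 - 4\right) \left(4 + 2\right) = 2 \cdot 6 = 12$)
$H{\left(c,R \right)} = \left(12 + R\right) \left(2 R + 2 c\right)$ ($H{\left(c,R \right)} = \left(c + \left(\left(c + R\right) + R\right)\right) \left(R + 12\right) = \left(c + \left(\left(R + c\right) + R\right)\right) \left(12 + R\right) = \left(c + \left(c + 2 R\right)\right) \left(12 + R\right) = \left(2 R + 2 c\right) \left(12 + R\right) = \left(12 + R\right) \left(2 R + 2 c\right)$)
$\left(-1\right) \left(-44\right) 14 H{\left(5,0 \right)} = \left(-1\right) \left(-44\right) 14 \left(2 \cdot 0^{2} + 24 \cdot 0 + 24 \cdot 5 + 2 \cdot 0 \cdot 5\right) = 44 \cdot 14 \left(2 \cdot 0 + 0 + 120 + 0\right) = 616 \left(0 + 0 + 120 + 0\right) = 616 \cdot 120 = 73920$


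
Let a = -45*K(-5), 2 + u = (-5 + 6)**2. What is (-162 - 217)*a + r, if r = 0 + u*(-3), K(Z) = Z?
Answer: -85272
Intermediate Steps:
u = -1 (u = -2 + (-5 + 6)**2 = -2 + 1**2 = -2 + 1 = -1)
a = 225 (a = -45*(-5) = 225)
r = 3 (r = 0 - 1*(-3) = 0 + 3 = 3)
(-162 - 217)*a + r = (-162 - 217)*225 + 3 = -379*225 + 3 = -85275 + 3 = -85272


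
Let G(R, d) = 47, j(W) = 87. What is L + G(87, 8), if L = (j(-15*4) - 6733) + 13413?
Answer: 6814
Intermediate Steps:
L = 6767 (L = (87 - 6733) + 13413 = -6646 + 13413 = 6767)
L + G(87, 8) = 6767 + 47 = 6814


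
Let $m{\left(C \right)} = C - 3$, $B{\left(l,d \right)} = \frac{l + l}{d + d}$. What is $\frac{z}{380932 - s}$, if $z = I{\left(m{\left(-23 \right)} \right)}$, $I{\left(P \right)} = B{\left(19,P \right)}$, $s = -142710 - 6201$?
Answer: $- \frac{19}{13775918} \approx -1.3792 \cdot 10^{-6}$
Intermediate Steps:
$s = -148911$
$B{\left(l,d \right)} = \frac{l}{d}$ ($B{\left(l,d \right)} = \frac{2 l}{2 d} = 2 l \frac{1}{2 d} = \frac{l}{d}$)
$m{\left(C \right)} = -3 + C$ ($m{\left(C \right)} = C - 3 = -3 + C$)
$I{\left(P \right)} = \frac{19}{P}$
$z = - \frac{19}{26}$ ($z = \frac{19}{-3 - 23} = \frac{19}{-26} = 19 \left(- \frac{1}{26}\right) = - \frac{19}{26} \approx -0.73077$)
$\frac{z}{380932 - s} = - \frac{19}{26 \left(380932 - -148911\right)} = - \frac{19}{26 \left(380932 + 148911\right)} = - \frac{19}{26 \cdot 529843} = \left(- \frac{19}{26}\right) \frac{1}{529843} = - \frac{19}{13775918}$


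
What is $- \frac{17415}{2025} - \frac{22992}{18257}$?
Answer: $- \frac{900011}{91285} \approx -9.8593$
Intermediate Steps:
$- \frac{17415}{2025} - \frac{22992}{18257} = \left(-17415\right) \frac{1}{2025} - \frac{22992}{18257} = - \frac{43}{5} - \frac{22992}{18257} = - \frac{900011}{91285}$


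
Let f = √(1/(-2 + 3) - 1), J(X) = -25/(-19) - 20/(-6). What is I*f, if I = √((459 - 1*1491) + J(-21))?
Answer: 0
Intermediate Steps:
J(X) = 265/57 (J(X) = -25*(-1/19) - 20*(-⅙) = 25/19 + 10/3 = 265/57)
f = 0 (f = √(1/1 - 1) = √(1 - 1) = √0 = 0)
I = I*√3337863/57 (I = √((459 - 1*1491) + 265/57) = √((459 - 1491) + 265/57) = √(-1032 + 265/57) = √(-58559/57) = I*√3337863/57 ≈ 32.052*I)
I*f = (I*√3337863/57)*0 = 0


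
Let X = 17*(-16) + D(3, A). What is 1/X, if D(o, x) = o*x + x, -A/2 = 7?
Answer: -1/328 ≈ -0.0030488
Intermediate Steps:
A = -14 (A = -2*7 = -14)
D(o, x) = x + o*x
X = -328 (X = 17*(-16) - 14*(1 + 3) = -272 - 14*4 = -272 - 56 = -328)
1/X = 1/(-328) = -1/328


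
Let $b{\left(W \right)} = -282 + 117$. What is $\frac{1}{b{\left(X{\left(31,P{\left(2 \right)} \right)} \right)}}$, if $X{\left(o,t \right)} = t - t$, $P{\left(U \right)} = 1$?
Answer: $- \frac{1}{165} \approx -0.0060606$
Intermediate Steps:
$X{\left(o,t \right)} = 0$
$b{\left(W \right)} = -165$
$\frac{1}{b{\left(X{\left(31,P{\left(2 \right)} \right)} \right)}} = \frac{1}{-165} = - \frac{1}{165}$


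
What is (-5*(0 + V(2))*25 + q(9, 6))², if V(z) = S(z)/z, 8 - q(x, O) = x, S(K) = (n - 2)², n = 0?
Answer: 63001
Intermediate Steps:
S(K) = 4 (S(K) = (0 - 2)² = (-2)² = 4)
q(x, O) = 8 - x
V(z) = 4/z
(-5*(0 + V(2))*25 + q(9, 6))² = (-5*(0 + 4/2)*25 + (8 - 1*9))² = (-5*(0 + 4*(½))*25 + (8 - 9))² = (-5*(0 + 2)*25 - 1)² = (-5*2*25 - 1)² = (-10*25 - 1)² = (-250 - 1)² = (-251)² = 63001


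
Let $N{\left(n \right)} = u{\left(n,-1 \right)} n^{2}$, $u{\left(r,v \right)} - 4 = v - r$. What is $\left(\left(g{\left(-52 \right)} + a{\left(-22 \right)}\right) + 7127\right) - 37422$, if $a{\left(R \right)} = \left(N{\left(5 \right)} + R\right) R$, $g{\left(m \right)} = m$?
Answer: $-28763$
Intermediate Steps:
$u{\left(r,v \right)} = 4 + v - r$ ($u{\left(r,v \right)} = 4 - \left(r - v\right) = 4 + v - r$)
$N{\left(n \right)} = n^{2} \left(3 - n\right)$ ($N{\left(n \right)} = \left(4 - 1 - n\right) n^{2} = \left(3 - n\right) n^{2} = n^{2} \left(3 - n\right)$)
$a{\left(R \right)} = R \left(-50 + R\right)$ ($a{\left(R \right)} = \left(5^{2} \left(3 - 5\right) + R\right) R = \left(25 \left(3 - 5\right) + R\right) R = \left(25 \left(-2\right) + R\right) R = \left(-50 + R\right) R = R \left(-50 + R\right)$)
$\left(\left(g{\left(-52 \right)} + a{\left(-22 \right)}\right) + 7127\right) - 37422 = \left(\left(-52 - 22 \left(-50 - 22\right)\right) + 7127\right) - 37422 = \left(\left(-52 - -1584\right) + 7127\right) - 37422 = \left(\left(-52 + 1584\right) + 7127\right) - 37422 = \left(1532 + 7127\right) - 37422 = 8659 - 37422 = -28763$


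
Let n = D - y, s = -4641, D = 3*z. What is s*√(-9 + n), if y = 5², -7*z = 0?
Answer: -4641*I*√34 ≈ -27061.0*I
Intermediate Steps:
z = 0 (z = -⅐*0 = 0)
D = 0 (D = 3*0 = 0)
y = 25
n = -25 (n = 0 - 1*25 = 0 - 25 = -25)
s*√(-9 + n) = -4641*√(-9 - 25) = -4641*I*√34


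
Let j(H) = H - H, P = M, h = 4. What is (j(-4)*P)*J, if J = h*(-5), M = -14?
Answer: 0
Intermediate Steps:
P = -14
J = -20 (J = 4*(-5) = -20)
j(H) = 0
(j(-4)*P)*J = (0*(-14))*(-20) = 0*(-20) = 0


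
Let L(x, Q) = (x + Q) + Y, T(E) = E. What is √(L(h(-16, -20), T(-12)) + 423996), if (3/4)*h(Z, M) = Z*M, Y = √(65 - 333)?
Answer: √(3819696 + 18*I*√67)/3 ≈ 651.47 + 0.012564*I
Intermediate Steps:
Y = 2*I*√67 (Y = √(-268) = 2*I*√67 ≈ 16.371*I)
h(Z, M) = 4*M*Z/3 (h(Z, M) = 4*(Z*M)/3 = 4*(M*Z)/3 = 4*M*Z/3)
L(x, Q) = Q + x + 2*I*√67 (L(x, Q) = (x + Q) + 2*I*√67 = (Q + x) + 2*I*√67 = Q + x + 2*I*√67)
√(L(h(-16, -20), T(-12)) + 423996) = √((-12 + (4/3)*(-20)*(-16) + 2*I*√67) + 423996) = √((-12 + 1280/3 + 2*I*√67) + 423996) = √((1244/3 + 2*I*√67) + 423996) = √(1273232/3 + 2*I*√67)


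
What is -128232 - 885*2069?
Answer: -1959297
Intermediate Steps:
-128232 - 885*2069 = -128232 - 1831065 = -1959297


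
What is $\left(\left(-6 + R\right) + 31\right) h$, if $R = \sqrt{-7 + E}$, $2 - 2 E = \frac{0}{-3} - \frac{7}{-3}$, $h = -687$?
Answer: $-17175 - \frac{229 i \sqrt{258}}{2} \approx -17175.0 - 1839.1 i$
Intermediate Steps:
$E = - \frac{1}{6}$ ($E = 1 - \frac{\frac{0}{-3} - \frac{7}{-3}}{2} = 1 - \frac{0 \left(- \frac{1}{3}\right) - - \frac{7}{3}}{2} = 1 - \frac{0 + \frac{7}{3}}{2} = 1 - \frac{7}{6} = - \frac{1}{6} \approx -0.16667$)
$R = \frac{i \sqrt{258}}{6}$ ($R = \sqrt{-7 - \frac{1}{6}} = \sqrt{- \frac{43}{6}} = \frac{i \sqrt{258}}{6} \approx 2.6771 i$)
$\left(\left(-6 + R\right) + 31\right) h = \left(\left(-6 + \frac{i \sqrt{258}}{6}\right) + 31\right) \left(-687\right) = \left(25 + \frac{i \sqrt{258}}{6}\right) \left(-687\right) = -17175 - \frac{229 i \sqrt{258}}{2}$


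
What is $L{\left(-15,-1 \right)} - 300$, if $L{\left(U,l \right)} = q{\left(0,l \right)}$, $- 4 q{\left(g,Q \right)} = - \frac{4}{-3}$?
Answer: $- \frac{901}{3} \approx -300.33$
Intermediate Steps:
$q{\left(g,Q \right)} = - \frac{1}{3}$ ($q{\left(g,Q \right)} = - \frac{\left(-4\right) \frac{1}{-3}}{4} = - \frac{\left(-4\right) \left(- \frac{1}{3}\right)}{4} = \left(- \frac{1}{4}\right) \frac{4}{3} = - \frac{1}{3}$)
$L{\left(U,l \right)} = - \frac{1}{3}$
$L{\left(-15,-1 \right)} - 300 = - \frac{1}{3} - 300 = - \frac{901}{3}$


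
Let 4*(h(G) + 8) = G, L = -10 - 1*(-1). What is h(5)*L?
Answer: 243/4 ≈ 60.750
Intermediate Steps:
L = -9 (L = -10 + 1 = -9)
h(G) = -8 + G/4
h(5)*L = (-8 + (¼)*5)*(-9) = (-8 + 5/4)*(-9) = -27/4*(-9) = 243/4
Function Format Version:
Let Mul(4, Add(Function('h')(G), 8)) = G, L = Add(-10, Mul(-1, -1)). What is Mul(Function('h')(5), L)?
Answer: Rational(243, 4) ≈ 60.750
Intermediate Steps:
L = -9 (L = Add(-10, 1) = -9)
Function('h')(G) = Add(-8, Mul(Rational(1, 4), G))
Mul(Function('h')(5), L) = Mul(Add(-8, Mul(Rational(1, 4), 5)), -9) = Mul(Add(-8, Rational(5, 4)), -9) = Mul(Rational(-27, 4), -9) = Rational(243, 4)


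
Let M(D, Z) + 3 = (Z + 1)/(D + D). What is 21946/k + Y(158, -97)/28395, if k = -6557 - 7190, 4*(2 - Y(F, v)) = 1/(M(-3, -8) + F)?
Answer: -233548823413/146301705162 ≈ -1.5963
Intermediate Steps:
M(D, Z) = -3 + (1 + Z)/(2*D) (M(D, Z) = -3 + (Z + 1)/(D + D) = -3 + (1 + Z)/((2*D)) = -3 + (1 + Z)*(1/(2*D)) = -3 + (1 + Z)/(2*D))
Y(F, v) = 2 - 1/(4*(-11/6 + F)) (Y(F, v) = 2 - 1/(4*((½)*(1 - 8 - 6*(-3))/(-3) + F)) = 2 - 1/(4*((½)*(-⅓)*(1 - 8 + 18) + F)) = 2 - 1/(4*((½)*(-⅓)*11 + F)) = 2 - 1/(4*(-11/6 + F)))
k = -13747
21946/k + Y(158, -97)/28395 = 21946/(-13747) + ((-47 + 24*158)/(2*(-11 + 6*158)))/28395 = 21946*(-1/13747) + ((-47 + 3792)/(2*(-11 + 948)))*(1/28395) = -21946/13747 + ((½)*3745/937)*(1/28395) = -21946/13747 + ((½)*(1/937)*3745)*(1/28395) = -21946/13747 + (3745/1874)*(1/28395) = -21946/13747 + 749/10642446 = -233548823413/146301705162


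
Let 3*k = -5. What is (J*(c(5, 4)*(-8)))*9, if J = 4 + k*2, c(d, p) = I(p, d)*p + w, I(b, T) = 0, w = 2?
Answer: -96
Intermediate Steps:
k = -5/3 (k = (⅓)*(-5) = -5/3 ≈ -1.6667)
c(d, p) = 2 (c(d, p) = 0*p + 2 = 0 + 2 = 2)
J = ⅔ (J = 4 - 5/3*2 = 4 - 10/3 = ⅔ ≈ 0.66667)
(J*(c(5, 4)*(-8)))*9 = (2*(2*(-8))/3)*9 = ((⅔)*(-16))*9 = -32/3*9 = -96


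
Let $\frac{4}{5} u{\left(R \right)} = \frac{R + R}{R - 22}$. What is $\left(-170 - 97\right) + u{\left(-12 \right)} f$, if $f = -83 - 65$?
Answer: $- \frac{6759}{17} \approx -397.59$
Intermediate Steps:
$f = -148$
$u{\left(R \right)} = \frac{5 R}{2 \left(-22 + R\right)}$ ($u{\left(R \right)} = \frac{5 \frac{R + R}{R - 22}}{4} = \frac{5 \frac{2 R}{-22 + R}}{4} = \frac{5 R}{2 \left(-22 + R\right)}$)
$\left(-170 - 97\right) + u{\left(-12 \right)} f = \left(-170 - 97\right) + \frac{5}{2} \left(-12\right) \frac{1}{-22 - 12} \left(-148\right) = \left(-170 - 97\right) + \frac{5}{2} \left(-12\right) \frac{1}{-34} \left(-148\right) = -267 + \frac{5}{2} \left(-12\right) \left(- \frac{1}{34}\right) \left(-148\right) = -267 + \frac{15}{17} \left(-148\right) = -267 - \frac{2220}{17} = - \frac{6759}{17}$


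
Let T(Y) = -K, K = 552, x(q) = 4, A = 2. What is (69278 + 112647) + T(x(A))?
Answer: 181373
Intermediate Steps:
T(Y) = -552 (T(Y) = -1*552 = -552)
(69278 + 112647) + T(x(A)) = (69278 + 112647) - 552 = 181925 - 552 = 181373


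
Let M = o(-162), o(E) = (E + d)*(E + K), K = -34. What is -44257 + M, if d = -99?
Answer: 6899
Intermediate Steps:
o(E) = (-99 + E)*(-34 + E) (o(E) = (E - 99)*(E - 34) = (-99 + E)*(-34 + E))
M = 51156 (M = 3366 + (-162)² - 133*(-162) = 3366 + 26244 + 21546 = 51156)
-44257 + M = -44257 + 51156 = 6899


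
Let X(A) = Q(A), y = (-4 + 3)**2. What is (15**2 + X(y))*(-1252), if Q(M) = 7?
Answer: -290464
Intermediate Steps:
y = 1 (y = (-1)**2 = 1)
X(A) = 7
(15**2 + X(y))*(-1252) = (15**2 + 7)*(-1252) = (225 + 7)*(-1252) = 232*(-1252) = -290464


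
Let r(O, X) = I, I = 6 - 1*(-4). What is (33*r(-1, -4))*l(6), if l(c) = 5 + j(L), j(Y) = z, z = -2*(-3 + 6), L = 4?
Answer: -330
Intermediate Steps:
z = -6 (z = -2*3 = -6)
I = 10 (I = 6 + 4 = 10)
j(Y) = -6
r(O, X) = 10
l(c) = -1 (l(c) = 5 - 6 = -1)
(33*r(-1, -4))*l(6) = (33*10)*(-1) = 330*(-1) = -330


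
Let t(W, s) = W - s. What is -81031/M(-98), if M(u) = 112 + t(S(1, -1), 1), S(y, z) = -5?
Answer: -81031/106 ≈ -764.44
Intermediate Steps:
M(u) = 106 (M(u) = 112 + (-5 - 1*1) = 112 + (-5 - 1) = 112 - 6 = 106)
-81031/M(-98) = -81031/106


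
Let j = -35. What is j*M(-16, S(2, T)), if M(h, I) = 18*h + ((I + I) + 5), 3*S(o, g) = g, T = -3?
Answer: 9975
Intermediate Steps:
S(o, g) = g/3
M(h, I) = 5 + 2*I + 18*h (M(h, I) = 18*h + (2*I + 5) = 18*h + (5 + 2*I) = 5 + 2*I + 18*h)
j*M(-16, S(2, T)) = -35*(5 + 2*((1/3)*(-3)) + 18*(-16)) = -35*(5 + 2*(-1) - 288) = -35*(5 - 2 - 288) = -35*(-285) = 9975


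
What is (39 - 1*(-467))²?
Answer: 256036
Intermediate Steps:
(39 - 1*(-467))² = (39 + 467)² = 506² = 256036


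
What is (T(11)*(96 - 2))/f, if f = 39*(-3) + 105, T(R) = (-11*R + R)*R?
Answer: 28435/3 ≈ 9478.3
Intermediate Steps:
T(R) = -10*R² (T(R) = (-10*R)*R = -10*R²)
f = -12 (f = -117 + 105 = -12)
(T(11)*(96 - 2))/f = ((-10*11²)*(96 - 2))/(-12) = (-10*121*94)*(-1/12) = -1210*94*(-1/12) = -113740*(-1/12) = 28435/3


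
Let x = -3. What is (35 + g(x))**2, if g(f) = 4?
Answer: 1521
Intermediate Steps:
(35 + g(x))**2 = (35 + 4)**2 = 39**2 = 1521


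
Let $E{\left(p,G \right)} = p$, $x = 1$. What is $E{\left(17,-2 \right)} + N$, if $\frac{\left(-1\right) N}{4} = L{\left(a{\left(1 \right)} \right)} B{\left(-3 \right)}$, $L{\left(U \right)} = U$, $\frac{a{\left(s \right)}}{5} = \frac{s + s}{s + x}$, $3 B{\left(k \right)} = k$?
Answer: $37$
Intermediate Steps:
$B{\left(k \right)} = \frac{k}{3}$
$a{\left(s \right)} = \frac{10 s}{1 + s}$ ($a{\left(s \right)} = 5 \frac{s + s}{s + 1} = 5 \frac{2 s}{1 + s} = \frac{10 s}{1 + s}$)
$N = 20$ ($N = - 4 \cdot 10 \cdot 1 \frac{1}{1 + 1} \cdot \frac{1}{3} \left(-3\right) = - 4 \cdot 10 \cdot 1 \cdot \frac{1}{2} \left(-1\right) = - 4 \cdot 5 \left(-1\right) = \left(-4\right) \left(-5\right) = 20$)
$E{\left(17,-2 \right)} + N = 17 + 20 = 37$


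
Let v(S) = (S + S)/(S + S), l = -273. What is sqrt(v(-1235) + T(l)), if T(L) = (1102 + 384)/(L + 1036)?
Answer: sqrt(1715987)/763 ≈ 1.7169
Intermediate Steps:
v(S) = 1 (v(S) = (2*S)/((2*S)) = (2*S)*(1/(2*S)) = 1)
T(L) = 1486/(1036 + L)
sqrt(v(-1235) + T(l)) = sqrt(1 + 1486/(1036 - 273)) = sqrt(1 + 1486/763) = sqrt(2249/763) = sqrt(1715987)/763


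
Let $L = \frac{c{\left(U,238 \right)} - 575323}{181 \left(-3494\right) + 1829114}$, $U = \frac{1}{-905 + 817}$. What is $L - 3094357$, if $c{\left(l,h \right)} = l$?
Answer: $- \frac{13034621942225}{4212384} \approx -3.0944 \cdot 10^{6}$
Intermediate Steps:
$U = - \frac{1}{88}$ ($U = \frac{1}{-88} = - \frac{1}{88} \approx -0.011364$)
$L = - \frac{2025137}{4212384}$ ($L = \frac{- \frac{1}{88} - 575323}{181 \left(-3494\right) + 1829114} = - \frac{50628425}{88 \left(-632414 + 1829114\right)} = - \frac{50628425}{88 \cdot 1196700} = \left(- \frac{50628425}{88}\right) \frac{1}{1196700} = - \frac{2025137}{4212384} \approx -0.48076$)
$L - 3094357 = - \frac{2025137}{4212384} - 3094357 = - \frac{13034621942225}{4212384}$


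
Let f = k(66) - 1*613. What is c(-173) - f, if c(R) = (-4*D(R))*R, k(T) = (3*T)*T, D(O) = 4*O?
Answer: -491319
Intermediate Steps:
k(T) = 3*T**2
c(R) = -16*R**2 (c(R) = (-16*R)*R = -16*R**2)
f = 12455 (f = 3*66**2 - 1*613 = 3*4356 - 613 = 13068 - 613 = 12455)
c(-173) - f = -16*(-173)**2 - 1*12455 = -16*29929 - 12455 = -478864 - 12455 = -491319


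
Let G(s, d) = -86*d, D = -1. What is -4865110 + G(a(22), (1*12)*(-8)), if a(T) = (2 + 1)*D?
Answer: -4856854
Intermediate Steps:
a(T) = -3 (a(T) = (2 + 1)*(-1) = 3*(-1) = -3)
-4865110 + G(a(22), (1*12)*(-8)) = -4865110 - 86*1*12*(-8) = -4865110 - 1032*(-8) = -4865110 - 86*(-96) = -4865110 + 8256 = -4856854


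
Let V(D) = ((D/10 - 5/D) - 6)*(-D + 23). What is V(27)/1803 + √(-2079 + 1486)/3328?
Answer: 1882/243405 + I*√593/3328 ≈ 0.007732 + 0.0073172*I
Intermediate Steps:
V(D) = (23 - D)*(-6 - 5/D + D/10) (V(D) = ((D*(⅒) - 5/D) - 6)*(23 - D) = ((D/10 - 5/D) - 6)*(23 - D) = ((-5/D + D/10) - 6)*(23 - D) = (-6 - 5/D + D/10)*(23 - D) = (23 - D)*(-6 - 5/D + D/10))
V(27)/1803 + √(-2079 + 1486)/3328 = (-133 - 115/27 - ⅒*27² + (83/10)*27)/1803 + √(-2079 + 1486)/3328 = (-133 - 115*1/27 - ⅒*729 + 2241/10)*(1/1803) + √(-593)*(1/3328) = (-133 - 115/27 - 729/10 + 2241/10)*(1/1803) + (I*√593)*(1/3328) = (1882/135)*(1/1803) + I*√593/3328 = 1882/243405 + I*√593/3328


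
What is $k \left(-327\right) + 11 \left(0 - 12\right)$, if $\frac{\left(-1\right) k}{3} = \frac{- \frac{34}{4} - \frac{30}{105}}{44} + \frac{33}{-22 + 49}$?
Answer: $\frac{536609}{616} \approx 871.12$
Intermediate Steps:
$k = - \frac{5669}{1848}$ ($k = - 3 \left(\frac{- \frac{34}{4} - \frac{30}{105}}{44} + \frac{33}{-22 + 49}\right) = - 3 \left(\left(\left(-34\right) \frac{1}{4} - \frac{2}{7}\right) \frac{1}{44} + \frac{33}{27}\right) = - 3 \left(\left(- \frac{17}{2} - \frac{2}{7}\right) \frac{1}{44} + 33 \cdot \frac{1}{27}\right) = - 3 \left(\left(- \frac{123}{14}\right) \frac{1}{44} + \frac{11}{9}\right) = - 3 \left(- \frac{123}{616} + \frac{11}{9}\right) = \left(-3\right) \frac{5669}{5544} = - \frac{5669}{1848} \approx -3.0676$)
$k \left(-327\right) + 11 \left(0 - 12\right) = \left(- \frac{5669}{1848}\right) \left(-327\right) + 11 \left(0 - 12\right) = \frac{617921}{616} + 11 \left(-12\right) = \frac{617921}{616} - 132 = \frac{536609}{616}$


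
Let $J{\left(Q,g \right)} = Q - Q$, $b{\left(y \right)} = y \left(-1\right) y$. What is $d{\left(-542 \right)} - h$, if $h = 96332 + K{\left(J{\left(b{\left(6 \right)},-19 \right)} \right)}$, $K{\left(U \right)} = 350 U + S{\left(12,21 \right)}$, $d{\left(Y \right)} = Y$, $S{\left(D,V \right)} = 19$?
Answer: $-96893$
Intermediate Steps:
$b{\left(y \right)} = - y^{2}$ ($b{\left(y \right)} = - y y = - y^{2}$)
$J{\left(Q,g \right)} = 0$
$K{\left(U \right)} = 19 + 350 U$ ($K{\left(U \right)} = 350 U + 19 = 19 + 350 U$)
$h = 96351$ ($h = 96332 + \left(19 + 350 \cdot 0\right) = 96332 + \left(19 + 0\right) = 96332 + 19 = 96351$)
$d{\left(-542 \right)} - h = -542 - 96351 = -96893$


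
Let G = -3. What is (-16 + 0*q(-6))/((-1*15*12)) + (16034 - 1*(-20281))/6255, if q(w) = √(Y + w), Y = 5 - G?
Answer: 36871/6255 ≈ 5.8946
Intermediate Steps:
Y = 8 (Y = 5 - 1*(-3) = 5 + 3 = 8)
q(w) = √(8 + w)
(-16 + 0*q(-6))/((-1*15*12)) + (16034 - 1*(-20281))/6255 = (-16 + 0*√(8 - 6))/((-1*15*12)) + (16034 - 1*(-20281))/6255 = (-16 + 0*√2)/((-15*12)) + (16034 + 20281)*(1/6255) = (-16 + 0)/(-180) + 36315*(1/6255) = -16*(-1/180) + 807/139 = 4/45 + 807/139 = 36871/6255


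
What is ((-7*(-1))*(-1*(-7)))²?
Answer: 2401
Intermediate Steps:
((-7*(-1))*(-1*(-7)))² = (7*7)² = 49² = 2401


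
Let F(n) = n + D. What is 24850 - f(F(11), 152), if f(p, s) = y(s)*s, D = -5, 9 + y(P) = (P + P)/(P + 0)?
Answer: 25914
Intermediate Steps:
y(P) = -7 (y(P) = -9 + (P + P)/(P + 0) = -9 + (2*P)/P = -9 + 2 = -7)
F(n) = -5 + n (F(n) = n - 5 = -5 + n)
f(p, s) = -7*s
24850 - f(F(11), 152) = 24850 - (-7)*152 = 24850 - 1*(-1064) = 24850 + 1064 = 25914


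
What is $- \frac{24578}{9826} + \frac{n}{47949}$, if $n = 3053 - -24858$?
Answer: $- \frac{452118518}{235573437} \approx -1.9192$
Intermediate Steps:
$n = 27911$ ($n = 3053 + 24858 = 27911$)
$- \frac{24578}{9826} + \frac{n}{47949} = - \frac{24578}{9826} + \frac{27911}{47949} = \left(-24578\right) \frac{1}{9826} + 27911 \cdot \frac{1}{47949} = - \frac{12289}{4913} + \frac{27911}{47949} = - \frac{452118518}{235573437}$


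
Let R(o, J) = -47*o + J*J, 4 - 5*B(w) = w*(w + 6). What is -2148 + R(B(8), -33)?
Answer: -219/5 ≈ -43.800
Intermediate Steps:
B(w) = ⅘ - w*(6 + w)/5 (B(w) = ⅘ - w*(w + 6)/5 = ⅘ - w*(6 + w)/5)
R(o, J) = J² - 47*o (R(o, J) = -47*o + J² = J² - 47*o)
-2148 + R(B(8), -33) = -2148 + ((-33)² - 47*(⅘ - 6/5*8 - ⅕*8²)) = -2148 + (1089 - 47*(⅘ - 48/5 - ⅕*64)) = -2148 + (1089 - 47*(⅘ - 48/5 - 64/5)) = -2148 + (1089 - 47*(-108/5)) = -2148 + (1089 + 5076/5) = -2148 + 10521/5 = -219/5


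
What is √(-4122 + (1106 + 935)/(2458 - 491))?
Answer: I*√15944370211/1967 ≈ 64.195*I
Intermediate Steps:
√(-4122 + (1106 + 935)/(2458 - 491)) = √(-4122 + 2041/1967) = √(-8105933/1967) = I*√15944370211/1967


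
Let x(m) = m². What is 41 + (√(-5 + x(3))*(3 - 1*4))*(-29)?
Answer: 99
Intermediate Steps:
41 + (√(-5 + x(3))*(3 - 1*4))*(-29) = 41 + (√(-5 + 3²)*(3 - 1*4))*(-29) = 41 + (√(-5 + 9)*(3 - 4))*(-29) = 41 + (√4*(-1))*(-29) = 41 + (2*(-1))*(-29) = 41 - 2*(-29) = 41 + 58 = 99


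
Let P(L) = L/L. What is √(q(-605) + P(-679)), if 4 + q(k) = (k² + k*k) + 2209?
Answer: 12*√5099 ≈ 856.89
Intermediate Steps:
P(L) = 1
q(k) = 2205 + 2*k² (q(k) = -4 + ((k² + k*k) + 2209) = -4 + ((k² + k²) + 2209) = -4 + (2*k² + 2209) = -4 + (2209 + 2*k²) = 2205 + 2*k²)
√(q(-605) + P(-679)) = √((2205 + 2*(-605)²) + 1) = √((2205 + 2*366025) + 1) = √((2205 + 732050) + 1) = √(734255 + 1) = √734256 = 12*√5099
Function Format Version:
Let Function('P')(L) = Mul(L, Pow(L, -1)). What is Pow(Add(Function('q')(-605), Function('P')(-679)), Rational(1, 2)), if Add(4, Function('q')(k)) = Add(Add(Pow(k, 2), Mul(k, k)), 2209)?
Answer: Mul(12, Pow(5099, Rational(1, 2))) ≈ 856.89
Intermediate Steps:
Function('P')(L) = 1
Function('q')(k) = Add(2205, Mul(2, Pow(k, 2))) (Function('q')(k) = Add(-4, Add(Add(Pow(k, 2), Mul(k, k)), 2209)) = Add(-4, Add(Add(Pow(k, 2), Pow(k, 2)), 2209)) = Add(-4, Add(Mul(2, Pow(k, 2)), 2209)) = Add(-4, Add(2209, Mul(2, Pow(k, 2)))) = Add(2205, Mul(2, Pow(k, 2))))
Pow(Add(Function('q')(-605), Function('P')(-679)), Rational(1, 2)) = Pow(Add(Add(2205, Mul(2, Pow(-605, 2))), 1), Rational(1, 2)) = Pow(Add(Add(2205, Mul(2, 366025)), 1), Rational(1, 2)) = Pow(Add(Add(2205, 732050), 1), Rational(1, 2)) = Pow(Add(734255, 1), Rational(1, 2)) = Pow(734256, Rational(1, 2)) = Mul(12, Pow(5099, Rational(1, 2)))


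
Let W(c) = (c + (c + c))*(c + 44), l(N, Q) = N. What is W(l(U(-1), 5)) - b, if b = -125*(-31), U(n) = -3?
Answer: -4244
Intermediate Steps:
W(c) = 3*c*(44 + c) (W(c) = (c + 2*c)*(44 + c) = (3*c)*(44 + c) = 3*c*(44 + c))
b = 3875
W(l(U(-1), 5)) - b = 3*(-3)*(44 - 3) - 1*3875 = 3*(-3)*41 - 3875 = -369 - 3875 = -4244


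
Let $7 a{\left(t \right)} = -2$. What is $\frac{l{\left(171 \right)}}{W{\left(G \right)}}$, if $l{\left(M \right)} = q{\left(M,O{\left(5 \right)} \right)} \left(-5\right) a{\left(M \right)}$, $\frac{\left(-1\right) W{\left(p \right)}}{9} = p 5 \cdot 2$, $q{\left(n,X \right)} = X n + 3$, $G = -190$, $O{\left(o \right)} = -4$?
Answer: $- \frac{227}{3990} \approx -0.056892$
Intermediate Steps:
$a{\left(t \right)} = - \frac{2}{7}$ ($a{\left(t \right)} = \frac{1}{7} \left(-2\right) = - \frac{2}{7}$)
$q{\left(n,X \right)} = 3 + X n$
$W{\left(p \right)} = - 90 p$ ($W{\left(p \right)} = - 9 p 5 \cdot 2 = - 9 \cdot 5 p 2 = - 9 \cdot 10 p = - 90 p$)
$l{\left(M \right)} = \frac{30}{7} - \frac{40 M}{7}$ ($l{\left(M \right)} = \left(3 - 4 M\right) \left(-5\right) \left(- \frac{2}{7}\right) = \left(-15 + 20 M\right) \left(- \frac{2}{7}\right) = \frac{30}{7} - \frac{40 M}{7}$)
$\frac{l{\left(171 \right)}}{W{\left(G \right)}} = \frac{\frac{30}{7} - \frac{6840}{7}}{\left(-90\right) \left(-190\right)} = \frac{\frac{30}{7} - \frac{6840}{7}}{17100} = \left(- \frac{6810}{7}\right) \frac{1}{17100} = - \frac{227}{3990}$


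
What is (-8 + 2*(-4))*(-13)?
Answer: 208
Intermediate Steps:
(-8 + 2*(-4))*(-13) = (-8 - 8)*(-13) = -16*(-13) = 208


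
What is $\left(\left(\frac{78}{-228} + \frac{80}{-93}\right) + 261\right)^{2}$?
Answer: $\frac{842953515625}{12489156} \approx 67495.0$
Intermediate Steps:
$\left(\left(\frac{78}{-228} + \frac{80}{-93}\right) + 261\right)^{2} = \left(\left(78 \left(- \frac{1}{228}\right) + 80 \left(- \frac{1}{93}\right)\right) + 261\right)^{2} = \left(\left(- \frac{13}{38} - \frac{80}{93}\right) + 261\right)^{2} = \left(- \frac{4249}{3534} + 261\right)^{2} = \left(\frac{918125}{3534}\right)^{2} = \frac{842953515625}{12489156}$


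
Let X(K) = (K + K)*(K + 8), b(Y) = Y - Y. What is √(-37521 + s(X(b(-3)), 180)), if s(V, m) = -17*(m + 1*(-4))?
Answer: I*√40513 ≈ 201.28*I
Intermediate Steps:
b(Y) = 0
X(K) = 2*K*(8 + K) (X(K) = (2*K)*(8 + K) = 2*K*(8 + K))
s(V, m) = 68 - 17*m (s(V, m) = -17*(m - 4) = -17*(-4 + m) = 68 - 17*m)
√(-37521 + s(X(b(-3)), 180)) = √(-37521 + (68 - 17*180)) = √(-37521 + (68 - 3060)) = √(-37521 - 2992) = √(-40513) = I*√40513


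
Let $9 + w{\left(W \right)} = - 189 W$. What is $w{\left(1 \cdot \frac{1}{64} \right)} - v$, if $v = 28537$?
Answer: $- \frac{1827133}{64} \approx -28549.0$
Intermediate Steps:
$w{\left(W \right)} = -9 - 189 W$
$w{\left(1 \cdot \frac{1}{64} \right)} - v = \left(-9 - 189 \cdot 1 \cdot \frac{1}{64}\right) - 28537 = \left(-9 - \frac{189}{64}\right) - 28537 = - \frac{765}{64} - 28537 = - \frac{1827133}{64}$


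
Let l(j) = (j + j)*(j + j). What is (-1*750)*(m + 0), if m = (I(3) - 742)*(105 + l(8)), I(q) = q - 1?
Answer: 200355000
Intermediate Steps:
I(q) = -1 + q
l(j) = 4*j**2 (l(j) = (2*j)*(2*j) = 4*j**2)
m = -267140 (m = ((-1 + 3) - 742)*(105 + 4*8**2) = (2 - 742)*(105 + 4*64) = -740*(105 + 256) = -740*361 = -267140)
(-1*750)*(m + 0) = (-1*750)*(-267140 + 0) = -750*(-267140) = 200355000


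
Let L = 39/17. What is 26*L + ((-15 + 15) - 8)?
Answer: 878/17 ≈ 51.647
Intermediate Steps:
L = 39/17 (L = 39*(1/17) = 39/17 ≈ 2.2941)
26*L + ((-15 + 15) - 8) = 26*(39/17) + ((-15 + 15) - 8) = 1014/17 + (0 - 8) = 1014/17 - 8 = 878/17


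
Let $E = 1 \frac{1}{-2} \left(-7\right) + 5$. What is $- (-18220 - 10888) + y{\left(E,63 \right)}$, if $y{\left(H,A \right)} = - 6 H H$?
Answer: $\frac{57349}{2} \approx 28675.0$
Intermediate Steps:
$E = \frac{17}{2}$ ($E = 1 \left(- \frac{1}{2}\right) \left(-7\right) + 5 = \left(- \frac{1}{2}\right) \left(-7\right) + 5 = \frac{7}{2} + 5 = \frac{17}{2} \approx 8.5$)
$y{\left(H,A \right)} = - 6 H^{2}$
$- (-18220 - 10888) + y{\left(E,63 \right)} = - (-18220 - 10888) - 6 \left(\frac{17}{2}\right)^{2} = - (-18220 - 10888) - \frac{867}{2} = \left(-1\right) \left(-29108\right) - \frac{867}{2} = 29108 - \frac{867}{2} = \frac{57349}{2}$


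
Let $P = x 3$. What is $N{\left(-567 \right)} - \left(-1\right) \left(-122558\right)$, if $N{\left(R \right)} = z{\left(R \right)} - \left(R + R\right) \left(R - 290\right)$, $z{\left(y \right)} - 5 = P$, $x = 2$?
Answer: $-1094385$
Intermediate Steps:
$P = 6$ ($P = 2 \cdot 3 = 6$)
$z{\left(y \right)} = 11$ ($z{\left(y \right)} = 5 + 6 = 11$)
$N{\left(R \right)} = 11 - 2 R \left(-290 + R\right)$ ($N{\left(R \right)} = 11 - \left(R + R\right) \left(R - 290\right) = 11 - 2 R \left(-290 + R\right)$)
$N{\left(-567 \right)} - \left(-1\right) \left(-122558\right) = \left(11 - 2 \left(-567\right)^{2} + 580 \left(-567\right)\right) - \left(-1\right) \left(-122558\right) = \left(11 - 642978 - 328860\right) - 122558 = -971827 - 122558 = -1094385$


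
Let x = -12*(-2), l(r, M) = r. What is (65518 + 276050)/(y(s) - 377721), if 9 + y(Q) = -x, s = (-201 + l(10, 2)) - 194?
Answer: -56928/62959 ≈ -0.90421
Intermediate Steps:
x = 24
s = -385 (s = (-201 + 10) - 194 = -191 - 194 = -385)
y(Q) = -33 (y(Q) = -9 - 1*24 = -9 - 24 = -33)
(65518 + 276050)/(y(s) - 377721) = (65518 + 276050)/(-33 - 377721) = 341568/(-377754) = 341568*(-1/377754) = -56928/62959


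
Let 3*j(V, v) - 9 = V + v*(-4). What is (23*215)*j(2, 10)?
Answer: -143405/3 ≈ -47802.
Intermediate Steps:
j(V, v) = 3 - 4*v/3 + V/3 (j(V, v) = 3 + (V + v*(-4))/3 = 3 + (V - 4*v)/3 = 3 + (-4*v/3 + V/3) = 3 - 4*v/3 + V/3)
(23*215)*j(2, 10) = (23*215)*(3 - 4/3*10 + (⅓)*2) = 4945*(3 - 40/3 + ⅔) = 4945*(-29/3) = -143405/3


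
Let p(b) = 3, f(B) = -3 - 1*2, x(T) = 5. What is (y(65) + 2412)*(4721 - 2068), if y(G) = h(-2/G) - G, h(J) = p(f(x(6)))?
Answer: 6234550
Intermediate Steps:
f(B) = -5 (f(B) = -3 - 2 = -5)
h(J) = 3
y(G) = 3 - G
(y(65) + 2412)*(4721 - 2068) = ((3 - 1*65) + 2412)*(4721 - 2068) = ((3 - 65) + 2412)*2653 = (-62 + 2412)*2653 = 2350*2653 = 6234550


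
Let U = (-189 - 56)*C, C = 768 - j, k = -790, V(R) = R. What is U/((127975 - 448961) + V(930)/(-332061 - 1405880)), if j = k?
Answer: 331694729555/278927365378 ≈ 1.1892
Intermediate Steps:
j = -790
C = 1558 (C = 768 - 1*(-790) = 768 + 790 = 1558)
U = -381710 (U = (-189 - 56)*1558 = -245*1558 = -381710)
U/((127975 - 448961) + V(930)/(-332061 - 1405880)) = -381710/((127975 - 448961) + 930/(-332061 - 1405880)) = -381710/(-320986 + 930/(-1737941)) = -381710/(-320986 + 930*(-1/1737941)) = -381710/(-320986 - 930/1737941) = -381710/(-557854730756/1737941) = -381710*(-1737941/557854730756) = 331694729555/278927365378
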